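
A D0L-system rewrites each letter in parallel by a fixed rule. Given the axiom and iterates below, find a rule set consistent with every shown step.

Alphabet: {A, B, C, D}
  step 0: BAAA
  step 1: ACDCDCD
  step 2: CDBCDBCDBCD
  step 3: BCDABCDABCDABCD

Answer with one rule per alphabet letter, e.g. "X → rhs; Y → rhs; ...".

  step 2 ⇒ step 3: CDBCDBCDBCD ⇒ B·CD·A·B·CD·A·B·CD·A·B·CD
    B ↦ A
    C ↦ B
    D ↦ CD
  step 0 ⇒ step 1: BAAA ⇒ A·CD·CD·CD
    A ↦ CD

A->CD, B->A, C->B, D->CD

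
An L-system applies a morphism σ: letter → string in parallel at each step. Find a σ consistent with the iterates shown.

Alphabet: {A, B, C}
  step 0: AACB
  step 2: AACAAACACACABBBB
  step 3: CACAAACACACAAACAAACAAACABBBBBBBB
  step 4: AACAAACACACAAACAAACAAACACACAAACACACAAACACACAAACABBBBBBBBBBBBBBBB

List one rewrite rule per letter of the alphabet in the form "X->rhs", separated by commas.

  step 3 ⇒ step 4: CACAAACACACAAACAAACAAACABBBBBBBB ⇒ AA·CA·AA·CA·CA·CA·AA·CA·AA·CA·AA·CA·CA·CA·AA·CA·CA·CA·AA·CA·CA·CA·AA·CA·BB·BB·BB·BB·BB·BB·BB·BB
    A ↦ CA
    B ↦ BB
    C ↦ AA

A->CA, B->BB, C->AA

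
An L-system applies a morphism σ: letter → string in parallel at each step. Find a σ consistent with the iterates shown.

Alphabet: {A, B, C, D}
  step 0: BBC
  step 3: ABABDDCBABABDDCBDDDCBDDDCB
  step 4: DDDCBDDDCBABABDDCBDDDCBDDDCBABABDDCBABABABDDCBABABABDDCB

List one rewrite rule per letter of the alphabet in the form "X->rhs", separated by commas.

  step 3 ⇒ step 4: ABABDDCBABABDDCBDDDCBDDDCB ⇒ DDD·CB·DDD·CB·AB·AB·DD·CB·DDD·CB·DDD·CB·AB·AB·DD·CB·AB·AB·AB·DD·CB·AB·AB·AB·DD·CB
    A ↦ DDD
    B ↦ CB
    C ↦ DD
    D ↦ AB

A->DDD, B->CB, C->DD, D->AB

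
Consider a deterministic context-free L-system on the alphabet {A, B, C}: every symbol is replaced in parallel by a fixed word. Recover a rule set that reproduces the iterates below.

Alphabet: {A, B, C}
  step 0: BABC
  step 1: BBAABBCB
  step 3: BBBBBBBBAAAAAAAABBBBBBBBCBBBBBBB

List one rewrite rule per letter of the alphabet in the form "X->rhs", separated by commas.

A->AA, B->BB, C->CB

  step 0 ⇒ step 1: BABC ⇒ BB·AA·BB·CB
    A ↦ AA
    B ↦ BB
    C ↦ CB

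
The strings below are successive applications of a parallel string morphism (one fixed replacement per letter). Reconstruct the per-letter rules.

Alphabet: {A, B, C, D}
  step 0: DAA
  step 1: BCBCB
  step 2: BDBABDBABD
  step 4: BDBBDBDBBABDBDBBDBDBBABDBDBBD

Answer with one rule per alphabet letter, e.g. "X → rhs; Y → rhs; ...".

A->CB, B->BD, C->BA, D->B

  step 1 ⇒ step 2: BCBCB ⇒ BD·BA·BD·BA·BD
    B ↦ BD
    C ↦ BA
  step 0 ⇒ step 1: DAA ⇒ B·CB·CB
    A ↦ CB
  step 0 ⇒ step 1: DAA ⇒ B·CB·CB
    D ↦ B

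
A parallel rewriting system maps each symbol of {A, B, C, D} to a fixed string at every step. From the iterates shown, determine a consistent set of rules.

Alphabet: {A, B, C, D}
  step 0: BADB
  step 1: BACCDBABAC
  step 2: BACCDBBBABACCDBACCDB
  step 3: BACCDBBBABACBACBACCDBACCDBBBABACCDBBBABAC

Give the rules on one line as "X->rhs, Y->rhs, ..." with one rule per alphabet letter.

  step 2 ⇒ step 3: BACCDBBBABACCDBACCDB ⇒ BAC·CD·B·B·BA·BAC·BAC·BAC·CD·BAC·CD·B·B·BA·BAC·CD·B·B·BA·BAC
    A ↦ CD
    B ↦ BAC
    C ↦ B
    D ↦ BA

A->CD, B->BAC, C->B, D->BA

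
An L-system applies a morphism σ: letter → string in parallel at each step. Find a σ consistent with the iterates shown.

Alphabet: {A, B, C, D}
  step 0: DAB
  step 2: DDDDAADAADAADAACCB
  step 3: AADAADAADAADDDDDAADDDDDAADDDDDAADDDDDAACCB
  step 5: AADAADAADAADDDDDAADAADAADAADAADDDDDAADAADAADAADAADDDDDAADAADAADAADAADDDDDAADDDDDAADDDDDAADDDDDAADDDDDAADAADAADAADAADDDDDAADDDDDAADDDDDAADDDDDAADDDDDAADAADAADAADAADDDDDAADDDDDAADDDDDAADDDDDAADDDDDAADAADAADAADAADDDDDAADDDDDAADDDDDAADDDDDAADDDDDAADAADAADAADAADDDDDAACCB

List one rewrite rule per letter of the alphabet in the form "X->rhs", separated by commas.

  step 2 ⇒ step 3: DDDDAADAADAADAACCB ⇒ AAD·AAD·AAD·AAD·DD·DD·AAD·DD·DD·AAD·DD·DD·AAD·DD·DD·A·A·CCB
    A ↦ DD
    B ↦ CCB
    C ↦ A
    D ↦ AAD

A->DD, B->CCB, C->A, D->AAD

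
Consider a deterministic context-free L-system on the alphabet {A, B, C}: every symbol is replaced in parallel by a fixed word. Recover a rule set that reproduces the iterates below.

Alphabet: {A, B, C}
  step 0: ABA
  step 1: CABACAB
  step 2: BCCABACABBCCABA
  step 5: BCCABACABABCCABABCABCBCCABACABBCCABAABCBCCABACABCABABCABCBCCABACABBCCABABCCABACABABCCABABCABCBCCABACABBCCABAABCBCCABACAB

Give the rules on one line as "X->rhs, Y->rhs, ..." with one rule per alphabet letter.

A->CAB, B->A, C->BC

  step 1 ⇒ step 2: CABACAB ⇒ BC·CAB·A·CAB·BC·CAB·A
    A ↦ CAB
    B ↦ A
    C ↦ BC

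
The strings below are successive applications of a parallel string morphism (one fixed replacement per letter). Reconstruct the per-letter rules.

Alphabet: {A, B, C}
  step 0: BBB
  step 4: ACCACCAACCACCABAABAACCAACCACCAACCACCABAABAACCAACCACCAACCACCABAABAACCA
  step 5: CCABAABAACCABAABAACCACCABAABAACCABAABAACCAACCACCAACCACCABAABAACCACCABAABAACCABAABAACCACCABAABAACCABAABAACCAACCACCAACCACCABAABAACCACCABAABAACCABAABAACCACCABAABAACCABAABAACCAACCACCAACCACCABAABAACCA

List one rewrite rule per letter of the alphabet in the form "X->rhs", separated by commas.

  step 4 ⇒ step 5: ACCACCAACCACCABAABAACCAACCACCAACCACCABAABAACCAACCACCAACCACCABAABAACCA ⇒ CCA·BAA·BAA·CCA·BAA·BAA·CCA·CCA·BAA·BAA·CCA·BAA·BAA·CCA·A·CCA·CCA·A·CCA·CCA·BAA·BAA·CCA·CCA·BAA·BAA·CCA·BAA·BAA·CCA·CCA·BAA·BAA·CCA·BAA·BAA·CCA·A·CCA·CCA·A·CCA·CCA·BAA·BAA·CCA·CCA·BAA·BAA·CCA·BAA·BAA·CCA·CCA·BAA·BAA·CCA·BAA·BAA·CCA·A·CCA·CCA·A·CCA·CCA·BAA·BAA·CCA
    A ↦ CCA
    B ↦ A
    C ↦ BAA

A->CCA, B->A, C->BAA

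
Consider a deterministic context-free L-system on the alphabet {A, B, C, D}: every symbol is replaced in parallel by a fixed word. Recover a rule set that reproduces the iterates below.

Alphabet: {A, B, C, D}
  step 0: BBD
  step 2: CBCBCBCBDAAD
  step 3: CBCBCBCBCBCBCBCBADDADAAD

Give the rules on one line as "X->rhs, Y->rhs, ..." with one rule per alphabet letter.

A->DA, B->CB, C->CB, D->AD

  step 2 ⇒ step 3: CBCBCBCBDAAD ⇒ CB·CB·CB·CB·CB·CB·CB·CB·AD·DA·DA·AD
    A ↦ DA
    B ↦ CB
    C ↦ CB
    D ↦ AD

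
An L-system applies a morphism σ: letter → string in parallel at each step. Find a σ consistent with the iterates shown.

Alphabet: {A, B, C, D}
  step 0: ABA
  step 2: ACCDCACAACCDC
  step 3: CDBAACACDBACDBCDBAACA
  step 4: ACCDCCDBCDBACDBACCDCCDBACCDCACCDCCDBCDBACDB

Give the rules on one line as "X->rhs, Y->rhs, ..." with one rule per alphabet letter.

  step 3 ⇒ step 4: CDBAACACDBACDBCDBAACA ⇒ A·C·CDC·CDB·CDB·A·CDB·A·C·CDC·CDB·A·C·CDC·A·C·CDC·CDB·CDB·A·CDB
    A ↦ CDB
    B ↦ CDC
    C ↦ A
    D ↦ C

A->CDB, B->CDC, C->A, D->C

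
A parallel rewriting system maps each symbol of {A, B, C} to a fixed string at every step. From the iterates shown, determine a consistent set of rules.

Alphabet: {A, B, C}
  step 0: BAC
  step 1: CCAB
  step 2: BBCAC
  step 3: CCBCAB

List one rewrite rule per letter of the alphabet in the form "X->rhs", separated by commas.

  step 2 ⇒ step 3: BBCAC ⇒ C·C·B·CA·B
    A ↦ CA
    B ↦ C
    C ↦ B

A->CA, B->C, C->B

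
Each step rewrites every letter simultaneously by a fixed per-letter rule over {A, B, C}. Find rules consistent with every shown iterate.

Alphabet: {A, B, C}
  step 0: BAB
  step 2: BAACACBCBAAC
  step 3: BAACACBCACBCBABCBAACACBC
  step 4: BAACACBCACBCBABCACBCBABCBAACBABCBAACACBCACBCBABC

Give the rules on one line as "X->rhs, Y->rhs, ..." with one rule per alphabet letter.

  step 3 ⇒ step 4: BAACACBCACBCBABCBAACACBC ⇒ BA·AC·AC·BC·AC·BC·BA·BC·AC·BC·BA·BC·BA·AC·BA·BC·BA·AC·AC·BC·AC·BC·BA·BC
    A ↦ AC
    B ↦ BA
    C ↦ BC

A->AC, B->BA, C->BC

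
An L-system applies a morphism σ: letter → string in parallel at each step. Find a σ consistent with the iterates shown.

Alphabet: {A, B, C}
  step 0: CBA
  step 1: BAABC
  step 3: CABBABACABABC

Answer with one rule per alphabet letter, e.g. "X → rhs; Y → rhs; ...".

A->C, B->AB, C->BA

  step 0 ⇒ step 1: CBA ⇒ BA·AB·C
    A ↦ C
    B ↦ AB
    C ↦ BA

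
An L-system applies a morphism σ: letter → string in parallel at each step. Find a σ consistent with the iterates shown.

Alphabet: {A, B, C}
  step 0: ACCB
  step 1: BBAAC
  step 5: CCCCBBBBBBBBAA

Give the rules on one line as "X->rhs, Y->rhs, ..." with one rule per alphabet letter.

  step 0 ⇒ step 1: ACCB ⇒ BB·A·A·C
    A ↦ BB
    B ↦ C
    C ↦ A

A->BB, B->C, C->A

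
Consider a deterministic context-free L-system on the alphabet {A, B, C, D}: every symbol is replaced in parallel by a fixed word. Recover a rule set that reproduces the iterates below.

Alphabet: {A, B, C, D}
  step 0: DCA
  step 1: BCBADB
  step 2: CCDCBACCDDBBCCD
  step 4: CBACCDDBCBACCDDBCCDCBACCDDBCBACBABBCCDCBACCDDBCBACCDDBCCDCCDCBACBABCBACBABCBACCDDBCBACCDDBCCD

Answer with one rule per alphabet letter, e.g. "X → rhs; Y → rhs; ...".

  step 1 ⇒ step 2: BCBADB ⇒ CCD·CBA·CCD·DB·B·CCD
    A ↦ DB
    B ↦ CCD
    C ↦ CBA
    D ↦ B

A->DB, B->CCD, C->CBA, D->B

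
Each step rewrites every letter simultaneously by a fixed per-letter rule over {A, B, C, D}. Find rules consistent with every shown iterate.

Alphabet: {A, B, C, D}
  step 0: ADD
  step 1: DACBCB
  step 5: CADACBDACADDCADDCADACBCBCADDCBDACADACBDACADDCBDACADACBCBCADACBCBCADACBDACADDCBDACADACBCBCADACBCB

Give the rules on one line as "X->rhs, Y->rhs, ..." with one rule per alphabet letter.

  step 0 ⇒ step 1: ADD ⇒ DA·CB·CB
    A ↦ DA
    D ↦ CB
    B ↦ DD  (constrained at step 1)
    C ↦ CA  (constrained at step 1)

A->DA, B->DD, C->CA, D->CB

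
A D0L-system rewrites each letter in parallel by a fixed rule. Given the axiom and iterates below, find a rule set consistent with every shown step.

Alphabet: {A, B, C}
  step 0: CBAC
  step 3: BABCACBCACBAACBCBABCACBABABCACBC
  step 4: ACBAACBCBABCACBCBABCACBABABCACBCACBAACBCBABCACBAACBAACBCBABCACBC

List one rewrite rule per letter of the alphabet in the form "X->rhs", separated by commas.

  step 3 ⇒ step 4: BABCACBCACBAACBCBABCACBABABCACBC ⇒ AC·BA·AC·BC·BA·BC·AC·BC·BA·BC·AC·BA·BA·BC·AC·BC·AC·BA·AC·BC·BA·BC·AC·BA·AC·BA·AC·BC·BA·BC·AC·BC
    A ↦ BA
    B ↦ AC
    C ↦ BC

A->BA, B->AC, C->BC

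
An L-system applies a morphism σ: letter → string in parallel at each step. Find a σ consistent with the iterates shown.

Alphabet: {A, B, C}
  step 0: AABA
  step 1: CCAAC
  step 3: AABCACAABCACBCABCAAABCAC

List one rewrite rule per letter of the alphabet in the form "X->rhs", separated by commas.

  step 0 ⇒ step 1: AABA ⇒ C·C·AA·C
    A ↦ C
    B ↦ AA
    C ↦ BCA  (constrained at step 1)

A->C, B->AA, C->BCA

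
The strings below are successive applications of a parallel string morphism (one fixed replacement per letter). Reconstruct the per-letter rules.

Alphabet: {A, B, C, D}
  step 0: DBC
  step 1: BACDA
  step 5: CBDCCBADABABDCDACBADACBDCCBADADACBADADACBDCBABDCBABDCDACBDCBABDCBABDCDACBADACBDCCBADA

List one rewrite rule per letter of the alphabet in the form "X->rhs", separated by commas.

  step 0 ⇒ step 1: DBC ⇒ BA·C·DA
    B ↦ C
    C ↦ DA
    D ↦ BA
    A ↦ BDC  (constrained at step 1)

A->BDC, B->C, C->DA, D->BA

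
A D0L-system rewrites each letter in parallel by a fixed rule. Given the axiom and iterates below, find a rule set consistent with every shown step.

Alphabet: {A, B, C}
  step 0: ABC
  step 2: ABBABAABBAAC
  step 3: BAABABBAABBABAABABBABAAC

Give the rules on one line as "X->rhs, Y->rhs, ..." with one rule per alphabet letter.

A->BA, B->AB, C->AC

  step 2 ⇒ step 3: ABBABAABBAAC ⇒ BA·AB·AB·BA·AB·BA·BA·AB·AB·BA·BA·AC
    A ↦ BA
    B ↦ AB
    C ↦ AC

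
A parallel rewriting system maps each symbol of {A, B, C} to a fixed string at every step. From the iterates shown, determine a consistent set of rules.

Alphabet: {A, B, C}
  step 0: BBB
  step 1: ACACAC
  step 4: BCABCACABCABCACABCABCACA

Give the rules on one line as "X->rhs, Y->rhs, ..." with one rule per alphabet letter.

  step 0 ⇒ step 1: BBB ⇒ AC·AC·AC
    B ↦ AC
    A ↦ BC  (constrained at step 1)
    C ↦ A  (constrained at step 1)

A->BC, B->AC, C->A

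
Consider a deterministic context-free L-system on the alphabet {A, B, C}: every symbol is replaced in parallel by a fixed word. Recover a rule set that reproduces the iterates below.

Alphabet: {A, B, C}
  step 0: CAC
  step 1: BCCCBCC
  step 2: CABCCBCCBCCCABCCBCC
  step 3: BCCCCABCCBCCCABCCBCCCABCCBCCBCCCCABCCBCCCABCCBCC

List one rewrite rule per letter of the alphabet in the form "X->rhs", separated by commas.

  step 2 ⇒ step 3: CABCCBCCBCCCABCCBCC ⇒ BCC·C·CA·BCC·BCC·CA·BCC·BCC·CA·BCC·BCC·BCC·C·CA·BCC·BCC·CA·BCC·BCC
    A ↦ C
    B ↦ CA
    C ↦ BCC

A->C, B->CA, C->BCC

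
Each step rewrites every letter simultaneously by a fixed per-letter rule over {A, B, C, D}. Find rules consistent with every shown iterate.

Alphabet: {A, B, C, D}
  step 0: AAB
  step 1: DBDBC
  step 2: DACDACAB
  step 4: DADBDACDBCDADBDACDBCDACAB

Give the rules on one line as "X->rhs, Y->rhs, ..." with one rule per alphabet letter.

  step 1 ⇒ step 2: DBDBC ⇒ DA·C·DA·C·AB
    B ↦ C
    C ↦ AB
    D ↦ DA
  step 0 ⇒ step 1: AAB ⇒ DB·DB·C
    A ↦ DB

A->DB, B->C, C->AB, D->DA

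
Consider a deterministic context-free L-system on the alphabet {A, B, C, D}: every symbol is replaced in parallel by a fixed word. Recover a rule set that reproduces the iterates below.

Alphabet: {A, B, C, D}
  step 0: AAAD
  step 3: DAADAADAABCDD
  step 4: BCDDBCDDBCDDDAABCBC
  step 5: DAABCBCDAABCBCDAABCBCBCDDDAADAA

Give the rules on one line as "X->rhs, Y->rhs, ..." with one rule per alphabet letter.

  step 4 ⇒ step 5: BCDDBCDDBCDDDAABCBC ⇒ D·AA·BC·BC·D·AA·BC·BC·D·AA·BC·BC·BC·D·D·D·AA·D·AA
    A ↦ D
    B ↦ D
    C ↦ AA
    D ↦ BC

A->D, B->D, C->AA, D->BC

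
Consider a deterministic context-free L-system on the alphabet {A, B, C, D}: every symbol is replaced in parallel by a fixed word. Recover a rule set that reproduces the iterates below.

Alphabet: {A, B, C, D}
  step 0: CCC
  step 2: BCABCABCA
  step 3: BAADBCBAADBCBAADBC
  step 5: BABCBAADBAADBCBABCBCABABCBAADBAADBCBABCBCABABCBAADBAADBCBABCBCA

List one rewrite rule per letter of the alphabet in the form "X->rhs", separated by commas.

  step 2 ⇒ step 3: BCABCABCA ⇒ BA·AD·BC·BA·AD·BC·BA·AD·BC
    A ↦ BC
    B ↦ BA
    C ↦ AD
    D ↦ A  (constrained at step 3)

A->BC, B->BA, C->AD, D->A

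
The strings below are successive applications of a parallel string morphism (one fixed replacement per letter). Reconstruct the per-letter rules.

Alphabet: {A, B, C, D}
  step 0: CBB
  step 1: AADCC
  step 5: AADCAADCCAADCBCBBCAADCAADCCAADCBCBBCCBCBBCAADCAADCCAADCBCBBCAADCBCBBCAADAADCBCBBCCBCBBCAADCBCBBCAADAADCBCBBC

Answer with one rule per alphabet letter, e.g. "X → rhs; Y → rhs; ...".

  step 0 ⇒ step 1: CBB ⇒ AAD·C·C
    B ↦ C
    C ↦ AAD
    A ↦ CB  (constrained at step 1)
    D ↦ BC  (constrained at step 1)

A->CB, B->C, C->AAD, D->BC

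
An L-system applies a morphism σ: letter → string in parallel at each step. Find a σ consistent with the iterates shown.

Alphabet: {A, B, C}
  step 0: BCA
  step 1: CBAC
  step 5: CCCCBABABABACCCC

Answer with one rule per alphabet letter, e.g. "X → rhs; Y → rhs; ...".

A->C, B->C, C->BA

  step 0 ⇒ step 1: BCA ⇒ C·BA·C
    A ↦ C
    B ↦ C
    C ↦ BA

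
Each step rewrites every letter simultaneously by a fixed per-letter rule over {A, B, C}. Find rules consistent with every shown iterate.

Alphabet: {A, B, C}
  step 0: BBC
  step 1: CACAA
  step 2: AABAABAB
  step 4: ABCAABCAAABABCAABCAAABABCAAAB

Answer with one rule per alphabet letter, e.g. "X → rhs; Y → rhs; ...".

A->AB, B->CA, C->A

  step 1 ⇒ step 2: CACAA ⇒ A·AB·A·AB·AB
    A ↦ AB
    C ↦ A
  step 0 ⇒ step 1: BBC ⇒ CA·CA·A
    B ↦ CA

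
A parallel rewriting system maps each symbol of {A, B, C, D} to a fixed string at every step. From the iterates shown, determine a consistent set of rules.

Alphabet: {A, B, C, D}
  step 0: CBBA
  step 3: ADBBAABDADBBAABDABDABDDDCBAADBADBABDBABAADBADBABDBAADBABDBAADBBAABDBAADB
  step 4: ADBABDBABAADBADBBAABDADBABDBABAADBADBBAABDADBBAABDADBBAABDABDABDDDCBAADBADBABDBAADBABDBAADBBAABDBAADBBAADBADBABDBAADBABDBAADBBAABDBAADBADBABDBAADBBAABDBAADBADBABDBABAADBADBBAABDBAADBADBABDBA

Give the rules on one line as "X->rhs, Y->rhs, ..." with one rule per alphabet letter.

  step 3 ⇒ step 4: ADBBAABDADBBAABDABDABDDDCBAADBADBABDBABAADBADBABDBAADBABDBAADBBAABDBAADB ⇒ ADB·ABD·BA·BA·ADB·ADB·BA·ABD·ADB·ABD·BA·BA·ADB·ADB·BA·ABD·ADB·BA·ABD·ADB·BA·ABD·ABD·ABD·DDC·BA·ADB·ADB·ABD·BA·ADB·ABD·BA·ADB·BA·ABD·BA·ADB·BA·ADB·ADB·ABD·BA·ADB·ABD·BA·ADB·BA·ABD·BA·ADB·ADB·ABD·BA·ADB·BA·ABD·BA·ADB·ADB·ABD·BA·BA·ADB·ADB·BA·ABD·BA·ADB·ADB·ABD·BA
    A ↦ ADB
    B ↦ BA
    C ↦ DDC
    D ↦ ABD

A->ADB, B->BA, C->DDC, D->ABD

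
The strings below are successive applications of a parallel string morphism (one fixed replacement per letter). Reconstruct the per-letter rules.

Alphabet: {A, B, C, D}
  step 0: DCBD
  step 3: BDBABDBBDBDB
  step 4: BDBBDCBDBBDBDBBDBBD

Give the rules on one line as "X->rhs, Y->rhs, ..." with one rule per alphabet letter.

A->C, B->BD, C->A, D->B

  step 3 ⇒ step 4: BDBABDBBDBDB ⇒ BD·B·BD·C·BD·B·BD·BD·B·BD·B·BD
    A ↦ C
    B ↦ BD
    D ↦ B
    C ↦ A  (constrained at step 0)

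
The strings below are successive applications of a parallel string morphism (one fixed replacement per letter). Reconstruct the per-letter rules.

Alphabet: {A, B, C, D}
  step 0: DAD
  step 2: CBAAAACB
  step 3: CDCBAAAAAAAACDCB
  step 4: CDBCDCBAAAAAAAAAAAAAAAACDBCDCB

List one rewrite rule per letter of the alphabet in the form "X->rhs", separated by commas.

A->AA, B->CB, C->CD, D->B

  step 3 ⇒ step 4: CDCBAAAAAAAACDCB ⇒ CD·B·CD·CB·AA·AA·AA·AA·AA·AA·AA·AA·CD·B·CD·CB
    A ↦ AA
    B ↦ CB
    C ↦ CD
    D ↦ B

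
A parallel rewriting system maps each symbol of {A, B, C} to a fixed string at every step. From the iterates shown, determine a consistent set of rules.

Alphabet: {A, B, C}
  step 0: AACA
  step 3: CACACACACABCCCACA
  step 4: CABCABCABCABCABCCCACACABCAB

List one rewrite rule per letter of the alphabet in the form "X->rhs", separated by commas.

  step 3 ⇒ step 4: CACACACACABCCCACA ⇒ CA·B·CA·B·CA·B·CA·B·CA·B·CC·CA·CA·CA·B·CA·B
    A ↦ B
    B ↦ CC
    C ↦ CA

A->B, B->CC, C->CA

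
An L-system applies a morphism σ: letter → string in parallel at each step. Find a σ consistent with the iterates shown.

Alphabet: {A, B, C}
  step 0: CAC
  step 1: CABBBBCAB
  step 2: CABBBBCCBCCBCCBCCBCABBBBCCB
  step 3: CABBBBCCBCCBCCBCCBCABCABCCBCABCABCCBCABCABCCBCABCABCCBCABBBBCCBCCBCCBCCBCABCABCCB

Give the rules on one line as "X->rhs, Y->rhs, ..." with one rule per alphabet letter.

  step 2 ⇒ step 3: CABBBBCCBCCBCCBCCBCABBBBCCB ⇒ CAB·BBB·CCB·CCB·CCB·CCB·CAB·CAB·CCB·CAB·CAB·CCB·CAB·CAB·CCB·CAB·CAB·CCB·CAB·BBB·CCB·CCB·CCB·CCB·CAB·CAB·CCB
    A ↦ BBB
    B ↦ CCB
    C ↦ CAB

A->BBB, B->CCB, C->CAB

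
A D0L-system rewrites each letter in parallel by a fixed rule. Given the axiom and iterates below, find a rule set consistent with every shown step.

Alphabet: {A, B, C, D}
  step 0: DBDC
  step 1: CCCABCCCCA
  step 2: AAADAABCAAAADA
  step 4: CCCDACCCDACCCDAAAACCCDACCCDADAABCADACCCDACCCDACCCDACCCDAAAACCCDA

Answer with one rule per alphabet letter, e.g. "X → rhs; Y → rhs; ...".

A->DA, B->ABC, C->A, D->CCC

  step 1 ⇒ step 2: CCCABCCCCA ⇒ A·A·A·DA·ABC·A·A·A·A·DA
    A ↦ DA
    B ↦ ABC
    C ↦ A
  step 0 ⇒ step 1: DBDC ⇒ CCC·ABC·CCC·A
    D ↦ CCC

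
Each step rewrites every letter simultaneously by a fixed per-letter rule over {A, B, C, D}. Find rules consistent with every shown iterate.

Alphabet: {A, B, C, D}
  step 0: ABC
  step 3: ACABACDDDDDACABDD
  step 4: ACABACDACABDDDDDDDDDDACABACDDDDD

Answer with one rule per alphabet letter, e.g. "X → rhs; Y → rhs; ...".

A->AC, B->D, C->AB, D->DD

  step 3 ⇒ step 4: ACABACDDDDDACABDD ⇒ AC·AB·AC·D·AC·AB·DD·DD·DD·DD·DD·AC·AB·AC·D·DD·DD
    A ↦ AC
    B ↦ D
    C ↦ AB
    D ↦ DD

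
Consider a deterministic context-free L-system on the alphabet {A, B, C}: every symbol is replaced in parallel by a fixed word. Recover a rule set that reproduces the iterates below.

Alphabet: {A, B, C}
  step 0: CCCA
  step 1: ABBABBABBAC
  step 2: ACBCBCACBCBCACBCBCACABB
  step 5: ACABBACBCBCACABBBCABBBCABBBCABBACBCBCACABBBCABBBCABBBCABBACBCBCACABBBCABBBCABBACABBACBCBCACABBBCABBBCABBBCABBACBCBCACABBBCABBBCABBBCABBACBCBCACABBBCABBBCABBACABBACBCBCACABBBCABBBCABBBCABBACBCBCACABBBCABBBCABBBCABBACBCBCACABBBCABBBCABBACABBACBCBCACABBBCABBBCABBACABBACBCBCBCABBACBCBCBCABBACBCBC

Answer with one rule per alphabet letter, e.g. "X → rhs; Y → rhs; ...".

  step 1 ⇒ step 2: ABBABBABBAC ⇒ AC·BC·BC·AC·BC·BC·AC·BC·BC·AC·ABB
    A ↦ AC
    B ↦ BC
    C ↦ ABB

A->AC, B->BC, C->ABB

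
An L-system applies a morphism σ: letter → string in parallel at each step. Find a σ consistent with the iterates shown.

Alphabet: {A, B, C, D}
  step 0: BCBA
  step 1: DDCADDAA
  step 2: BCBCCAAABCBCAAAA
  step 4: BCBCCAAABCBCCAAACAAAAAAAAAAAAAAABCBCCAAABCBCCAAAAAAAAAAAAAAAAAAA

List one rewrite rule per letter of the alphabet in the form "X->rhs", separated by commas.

  step 1 ⇒ step 2: DDCADDAA ⇒ BC·BC·CA·AA·BC·BC·AA·AA
    A ↦ AA
    C ↦ CA
    D ↦ BC
  step 0 ⇒ step 1: BCBA ⇒ DD·CA·DD·AA
    B ↦ DD

A->AA, B->DD, C->CA, D->BC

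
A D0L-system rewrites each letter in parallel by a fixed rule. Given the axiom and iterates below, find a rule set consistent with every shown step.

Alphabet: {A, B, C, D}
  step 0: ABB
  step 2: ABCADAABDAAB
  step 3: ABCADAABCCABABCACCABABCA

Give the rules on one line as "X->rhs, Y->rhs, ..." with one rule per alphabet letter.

A->AB, B->CA, C->DA, D->CC

  step 2 ⇒ step 3: ABCADAABDAAB ⇒ AB·CA·DA·AB·CC·AB·AB·CA·CC·AB·AB·CA
    A ↦ AB
    B ↦ CA
    C ↦ DA
    D ↦ CC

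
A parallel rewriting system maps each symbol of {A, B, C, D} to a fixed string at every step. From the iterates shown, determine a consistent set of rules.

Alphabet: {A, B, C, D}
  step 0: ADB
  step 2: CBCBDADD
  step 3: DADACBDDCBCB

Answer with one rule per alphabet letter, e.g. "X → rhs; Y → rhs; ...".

A->DD, B->A, C->D, D->CB

  step 2 ⇒ step 3: CBCBDADD ⇒ D·A·D·A·CB·DD·CB·CB
    A ↦ DD
    B ↦ A
    C ↦ D
    D ↦ CB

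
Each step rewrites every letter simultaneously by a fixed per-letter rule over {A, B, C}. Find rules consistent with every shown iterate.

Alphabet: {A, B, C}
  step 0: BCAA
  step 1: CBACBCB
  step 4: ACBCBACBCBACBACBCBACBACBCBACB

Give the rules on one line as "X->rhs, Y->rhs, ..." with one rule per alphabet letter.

A->CB, B->CB, C->A

  step 0 ⇒ step 1: BCAA ⇒ CB·A·CB·CB
    A ↦ CB
    B ↦ CB
    C ↦ A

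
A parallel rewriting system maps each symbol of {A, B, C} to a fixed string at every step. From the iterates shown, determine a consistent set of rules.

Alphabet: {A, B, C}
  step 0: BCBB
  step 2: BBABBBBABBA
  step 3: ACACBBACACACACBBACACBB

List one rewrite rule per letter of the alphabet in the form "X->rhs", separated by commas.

  step 2 ⇒ step 3: BBABBBBABBA ⇒ AC·AC·BB·AC·AC·AC·AC·BB·AC·AC·BB
    A ↦ BB
    B ↦ AC
    C ↦ A  (constrained at step 0)

A->BB, B->AC, C->A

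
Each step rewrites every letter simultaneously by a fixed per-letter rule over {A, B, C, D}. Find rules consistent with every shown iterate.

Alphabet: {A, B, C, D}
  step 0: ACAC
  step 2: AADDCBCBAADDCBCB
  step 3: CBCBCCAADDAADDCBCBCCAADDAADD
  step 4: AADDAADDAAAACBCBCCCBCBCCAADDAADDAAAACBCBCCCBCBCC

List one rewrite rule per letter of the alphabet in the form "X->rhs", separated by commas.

A->CB, B->DD, C->AA, D->C

  step 3 ⇒ step 4: CBCBCCAADDAADDCBCBCCAADDAADD ⇒ AA·DD·AA·DD·AA·AA·CB·CB·C·C·CB·CB·C·C·AA·DD·AA·DD·AA·AA·CB·CB·C·C·CB·CB·C·C
    A ↦ CB
    B ↦ DD
    C ↦ AA
    D ↦ C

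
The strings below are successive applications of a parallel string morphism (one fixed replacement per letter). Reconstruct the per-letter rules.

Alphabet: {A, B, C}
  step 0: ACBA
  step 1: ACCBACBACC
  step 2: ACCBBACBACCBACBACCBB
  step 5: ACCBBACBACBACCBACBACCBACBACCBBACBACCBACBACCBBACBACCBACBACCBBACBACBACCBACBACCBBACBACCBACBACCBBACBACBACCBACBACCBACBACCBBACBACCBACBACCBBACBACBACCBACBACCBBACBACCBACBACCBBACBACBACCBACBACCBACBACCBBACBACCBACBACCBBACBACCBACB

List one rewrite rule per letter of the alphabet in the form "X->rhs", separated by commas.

A->ACC, B->ACB, C->B

  step 1 ⇒ step 2: ACCBACBACC ⇒ ACC·B·B·ACB·ACC·B·ACB·ACC·B·B
    A ↦ ACC
    B ↦ ACB
    C ↦ B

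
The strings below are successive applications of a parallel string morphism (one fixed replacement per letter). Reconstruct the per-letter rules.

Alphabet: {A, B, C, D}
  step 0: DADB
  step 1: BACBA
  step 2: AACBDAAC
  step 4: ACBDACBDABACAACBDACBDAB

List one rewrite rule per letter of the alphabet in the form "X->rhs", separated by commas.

  step 1 ⇒ step 2: BACBA ⇒ A·AC·BD·A·AC
    A ↦ AC
    B ↦ A
    C ↦ BD
  step 0 ⇒ step 1: DADB ⇒ B·AC·B·A
    D ↦ B

A->AC, B->A, C->BD, D->B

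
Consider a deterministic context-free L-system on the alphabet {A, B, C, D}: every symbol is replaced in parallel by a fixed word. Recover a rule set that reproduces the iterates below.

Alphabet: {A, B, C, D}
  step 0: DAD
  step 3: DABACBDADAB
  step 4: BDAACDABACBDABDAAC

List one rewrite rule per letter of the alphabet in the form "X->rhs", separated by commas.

A->DA, B->AC, C->B, D->B

  step 3 ⇒ step 4: DABACBDADAB ⇒ B·DA·AC·DA·B·AC·B·DA·B·DA·AC
    A ↦ DA
    B ↦ AC
    C ↦ B
    D ↦ B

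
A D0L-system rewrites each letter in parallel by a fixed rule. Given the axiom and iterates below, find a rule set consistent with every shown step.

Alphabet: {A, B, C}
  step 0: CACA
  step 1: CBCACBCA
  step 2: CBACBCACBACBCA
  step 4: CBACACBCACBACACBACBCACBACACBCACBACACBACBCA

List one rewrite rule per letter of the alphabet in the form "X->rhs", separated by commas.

  step 1 ⇒ step 2: CBCACBCA ⇒ CB·A·CB·CA·CB·A·CB·CA
    A ↦ CA
    B ↦ A
    C ↦ CB

A->CA, B->A, C->CB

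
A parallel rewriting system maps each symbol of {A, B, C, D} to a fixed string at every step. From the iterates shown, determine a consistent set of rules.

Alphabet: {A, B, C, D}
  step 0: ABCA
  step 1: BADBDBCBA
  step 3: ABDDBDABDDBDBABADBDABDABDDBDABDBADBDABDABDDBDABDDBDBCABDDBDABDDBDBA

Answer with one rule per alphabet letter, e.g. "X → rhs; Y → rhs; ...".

  step 0 ⇒ step 1: ABCA ⇒ BA·DBD·BC·BA
    A ↦ BA
    B ↦ DBD
    C ↦ BC
    D ↦ ABD  (constrained at step 1)

A->BA, B->DBD, C->BC, D->ABD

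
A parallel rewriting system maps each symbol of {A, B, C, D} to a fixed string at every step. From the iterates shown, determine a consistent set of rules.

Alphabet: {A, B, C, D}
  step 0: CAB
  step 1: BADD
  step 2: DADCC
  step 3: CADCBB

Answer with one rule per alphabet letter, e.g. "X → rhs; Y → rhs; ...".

A->AD, B->D, C->B, D->C

  step 2 ⇒ step 3: DADCC ⇒ C·AD·C·B·B
    A ↦ AD
    C ↦ B
    D ↦ C
  step 0 ⇒ step 1: CAB ⇒ B·AD·D
    B ↦ D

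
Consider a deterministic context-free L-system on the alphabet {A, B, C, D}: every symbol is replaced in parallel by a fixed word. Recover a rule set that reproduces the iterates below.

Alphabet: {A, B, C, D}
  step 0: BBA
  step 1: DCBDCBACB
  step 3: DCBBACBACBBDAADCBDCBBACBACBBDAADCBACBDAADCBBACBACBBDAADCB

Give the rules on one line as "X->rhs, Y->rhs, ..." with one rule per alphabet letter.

  step 0 ⇒ step 1: BBA ⇒ DCB·DCB·ACB
    A ↦ ACB
    B ↦ DCB
    C ↦ DAA  (constrained at step 1)
    D ↦ B  (constrained at step 1)

A->ACB, B->DCB, C->DAA, D->B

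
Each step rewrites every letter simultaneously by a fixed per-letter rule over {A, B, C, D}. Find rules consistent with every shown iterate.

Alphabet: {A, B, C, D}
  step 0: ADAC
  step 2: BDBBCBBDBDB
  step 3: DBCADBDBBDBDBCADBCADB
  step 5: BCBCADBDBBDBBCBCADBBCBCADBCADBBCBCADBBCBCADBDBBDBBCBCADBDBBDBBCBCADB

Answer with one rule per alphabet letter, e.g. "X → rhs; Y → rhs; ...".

  step 2 ⇒ step 3: BDBBCBBDBDB ⇒ DB·CA·DB·DB·B·DB·DB·CA·DB·CA·DB
    B ↦ DB
    C ↦ B
    D ↦ CA
    A ↦ CB  (constrained at step 0)

A->CB, B->DB, C->B, D->CA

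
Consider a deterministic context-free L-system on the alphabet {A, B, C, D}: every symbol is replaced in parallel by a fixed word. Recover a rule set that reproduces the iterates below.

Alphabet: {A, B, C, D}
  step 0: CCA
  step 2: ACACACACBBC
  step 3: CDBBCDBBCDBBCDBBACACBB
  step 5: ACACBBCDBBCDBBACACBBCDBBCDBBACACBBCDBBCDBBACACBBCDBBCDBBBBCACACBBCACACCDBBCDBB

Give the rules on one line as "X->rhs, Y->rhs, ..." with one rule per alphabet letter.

A->CD, B->AC, C->BB, D->C

  step 2 ⇒ step 3: ACACACACBBC ⇒ CD·BB·CD·BB·CD·BB·CD·BB·AC·AC·BB
    A ↦ CD
    B ↦ AC
    C ↦ BB
    D ↦ C  (constrained at step 3)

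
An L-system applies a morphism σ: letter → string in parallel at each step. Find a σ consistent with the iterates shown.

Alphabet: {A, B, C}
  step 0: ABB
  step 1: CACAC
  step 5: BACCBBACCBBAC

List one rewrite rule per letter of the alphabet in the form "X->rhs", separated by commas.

  step 0 ⇒ step 1: ABB ⇒ C·AC·AC
    A ↦ C
    B ↦ AC
    C ↦ B  (constrained at step 1)

A->C, B->AC, C->B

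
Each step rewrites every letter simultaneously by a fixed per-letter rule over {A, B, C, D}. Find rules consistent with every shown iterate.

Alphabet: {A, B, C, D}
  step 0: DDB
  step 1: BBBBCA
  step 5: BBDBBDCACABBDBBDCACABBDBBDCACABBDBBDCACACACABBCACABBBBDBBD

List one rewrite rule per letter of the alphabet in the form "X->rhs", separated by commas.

  step 0 ⇒ step 1: DDB ⇒ BB·BB·CA
    B ↦ CA
    D ↦ BB
    A ↦ D  (constrained at step 1)
    C ↦ BB  (constrained at step 1)

A->D, B->CA, C->BB, D->BB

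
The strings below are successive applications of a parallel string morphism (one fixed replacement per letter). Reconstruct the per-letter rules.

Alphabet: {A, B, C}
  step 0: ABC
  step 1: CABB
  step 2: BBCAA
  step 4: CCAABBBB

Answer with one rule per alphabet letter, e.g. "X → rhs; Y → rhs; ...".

A->C, B->A, C->BB

  step 1 ⇒ step 2: CABB ⇒ BB·C·A·A
    A ↦ C
    B ↦ A
    C ↦ BB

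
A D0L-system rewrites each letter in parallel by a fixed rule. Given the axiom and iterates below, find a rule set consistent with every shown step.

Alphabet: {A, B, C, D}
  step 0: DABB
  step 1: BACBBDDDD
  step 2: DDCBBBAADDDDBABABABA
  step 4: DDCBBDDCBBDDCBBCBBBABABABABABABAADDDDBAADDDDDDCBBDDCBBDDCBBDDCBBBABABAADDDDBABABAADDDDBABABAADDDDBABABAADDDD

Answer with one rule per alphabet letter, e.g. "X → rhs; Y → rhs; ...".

A->CBB, B->DD, C->BAA, D->BA

  step 1 ⇒ step 2: BACBBDDDD ⇒ DD·CBB·BAA·DD·DD·BA·BA·BA·BA
    A ↦ CBB
    B ↦ DD
    C ↦ BAA
    D ↦ BA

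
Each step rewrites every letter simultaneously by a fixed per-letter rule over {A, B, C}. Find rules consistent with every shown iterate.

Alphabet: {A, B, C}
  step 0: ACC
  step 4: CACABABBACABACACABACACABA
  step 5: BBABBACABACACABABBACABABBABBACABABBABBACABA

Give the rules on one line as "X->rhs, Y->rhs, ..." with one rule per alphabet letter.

  step 4 ⇒ step 5: CACABABBACABACACABACACABA ⇒ B·BA·B·BA·CA·BA·CA·CA·BA·B·BA·CA·BA·B·BA·B·BA·CA·BA·B·BA·B·BA·CA·BA
    A ↦ BA
    B ↦ CA
    C ↦ B

A->BA, B->CA, C->B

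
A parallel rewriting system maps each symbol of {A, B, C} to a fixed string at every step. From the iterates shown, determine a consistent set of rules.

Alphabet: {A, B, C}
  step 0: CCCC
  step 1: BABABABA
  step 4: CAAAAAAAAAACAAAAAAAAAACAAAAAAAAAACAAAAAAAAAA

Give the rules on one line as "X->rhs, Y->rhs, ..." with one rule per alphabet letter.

  step 0 ⇒ step 1: CCCC ⇒ BA·BA·BA·BA
    C ↦ BA
    A ↦ AA  (constrained at step 1)
    B ↦ C  (constrained at step 1)

A->AA, B->C, C->BA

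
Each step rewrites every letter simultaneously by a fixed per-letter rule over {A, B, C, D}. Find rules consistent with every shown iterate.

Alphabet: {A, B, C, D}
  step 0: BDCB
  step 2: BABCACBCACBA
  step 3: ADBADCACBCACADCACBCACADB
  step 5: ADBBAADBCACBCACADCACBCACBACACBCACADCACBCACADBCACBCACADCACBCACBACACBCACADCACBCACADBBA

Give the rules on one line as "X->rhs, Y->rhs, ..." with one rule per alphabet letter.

  step 2 ⇒ step 3: BABCACBCACBA ⇒ AD·B·AD·CAC·B·CAC·AD·CAC·B·CAC·AD·B
    A ↦ B
    B ↦ AD
    C ↦ CAC
    D ↦ A  (constrained at step 0)

A->B, B->AD, C->CAC, D->A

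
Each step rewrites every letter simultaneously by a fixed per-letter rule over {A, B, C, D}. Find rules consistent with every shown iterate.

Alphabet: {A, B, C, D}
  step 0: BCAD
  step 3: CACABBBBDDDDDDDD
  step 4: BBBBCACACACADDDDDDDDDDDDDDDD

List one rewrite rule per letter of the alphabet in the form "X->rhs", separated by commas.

  step 3 ⇒ step 4: CACABBBBDDDDDDDD ⇒ B·B·B·B·CA·CA·CA·CA·DD·DD·DD·DD·DD·DD·DD·DD
    A ↦ B
    B ↦ CA
    C ↦ B
    D ↦ DD

A->B, B->CA, C->B, D->DD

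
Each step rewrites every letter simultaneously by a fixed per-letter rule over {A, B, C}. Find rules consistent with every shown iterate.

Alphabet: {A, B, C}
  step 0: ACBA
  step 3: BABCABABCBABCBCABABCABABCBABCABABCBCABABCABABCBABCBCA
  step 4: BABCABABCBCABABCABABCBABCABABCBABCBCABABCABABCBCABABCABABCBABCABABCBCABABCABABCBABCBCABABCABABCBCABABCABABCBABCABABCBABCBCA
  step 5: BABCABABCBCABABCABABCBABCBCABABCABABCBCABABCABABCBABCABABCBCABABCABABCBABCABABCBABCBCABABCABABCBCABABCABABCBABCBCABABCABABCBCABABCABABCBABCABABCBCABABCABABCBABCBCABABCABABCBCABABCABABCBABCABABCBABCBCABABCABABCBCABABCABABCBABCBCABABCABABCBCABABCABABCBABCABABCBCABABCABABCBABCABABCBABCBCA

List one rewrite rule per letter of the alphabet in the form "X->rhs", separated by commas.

A->BCA, B->BA, C->BC

  step 4 ⇒ step 5: BABCABABCBCABABCABABCBABCABABCBABCBCABABCABABCBCABABCABABCBABCABABCBCABABCABABCBABCBCABABCABABCBCABABCABABCBABCABABCBABCBCA ⇒ BA·BCA·BA·BC·BCA·BA·BCA·BA·BC·BA·BC·BCA·BA·BCA·BA·BC·BCA·BA·BCA·BA·BC·BA·BCA·BA·BC·BCA·BA·BCA·BA·BC·BA·BCA·BA·BC·BA·BC·BCA·BA·BCA·BA·BC·BCA·BA·BCA·BA·BC·BA·BC·BCA·BA·BCA·BA·BC·BCA·BA·BCA·BA·BC·BA·BCA·BA·BC·BCA·BA·BCA·BA·BC·BA·BC·BCA·BA·BCA·BA·BC·BCA·BA·BCA·BA·BC·BA·BCA·BA·BC·BA·BC·BCA·BA·BCA·BA·BC·BCA·BA·BCA·BA·BC·BA·BC·BCA·BA·BCA·BA·BC·BCA·BA·BCA·BA·BC·BA·BCA·BA·BC·BCA·BA·BCA·BA·BC·BA·BCA·BA·BC·BA·BC·BCA
    A ↦ BCA
    B ↦ BA
    C ↦ BC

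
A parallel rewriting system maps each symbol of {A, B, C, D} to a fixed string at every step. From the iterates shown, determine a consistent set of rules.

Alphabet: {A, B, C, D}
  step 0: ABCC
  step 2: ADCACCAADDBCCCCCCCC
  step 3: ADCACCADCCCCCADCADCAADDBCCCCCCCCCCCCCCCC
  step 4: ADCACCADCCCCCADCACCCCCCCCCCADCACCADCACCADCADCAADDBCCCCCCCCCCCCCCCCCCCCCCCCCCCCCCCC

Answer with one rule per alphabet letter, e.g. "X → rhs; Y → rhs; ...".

  step 3 ⇒ step 4: ADCACCADCCCCCADCADCAADDBCCCCCCCCCCCCCCCC ⇒ ADC·A·CC·ADC·CC·CC·ADC·A·CC·CC·CC·CC·CC·ADC·A·CC·ADC·A·CC·ADC·ADC·A·A·DDB·CC·CC·CC·CC·CC·CC·CC·CC·CC·CC·CC·CC·CC·CC·CC·CC
    A ↦ ADC
    B ↦ DDB
    C ↦ CC
    D ↦ A

A->ADC, B->DDB, C->CC, D->A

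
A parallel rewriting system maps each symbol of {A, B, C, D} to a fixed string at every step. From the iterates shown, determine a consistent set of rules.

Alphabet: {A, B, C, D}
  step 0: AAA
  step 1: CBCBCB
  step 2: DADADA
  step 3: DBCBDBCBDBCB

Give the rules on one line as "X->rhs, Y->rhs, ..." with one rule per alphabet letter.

A->CB, B->A, C->D, D->DB

  step 2 ⇒ step 3: DADADA ⇒ DB·CB·DB·CB·DB·CB
    A ↦ CB
    D ↦ DB
  step 1 ⇒ step 2: CBCBCB ⇒ D·A·D·A·D·A
    B ↦ A
  step 1 ⇒ step 2: CBCBCB ⇒ D·A·D·A·D·A
    C ↦ D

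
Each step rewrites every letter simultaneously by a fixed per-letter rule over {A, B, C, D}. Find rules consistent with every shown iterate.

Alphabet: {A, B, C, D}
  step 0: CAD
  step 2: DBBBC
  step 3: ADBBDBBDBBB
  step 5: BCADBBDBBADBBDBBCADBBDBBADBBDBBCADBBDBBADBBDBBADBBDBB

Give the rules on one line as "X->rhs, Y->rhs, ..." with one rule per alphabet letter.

  step 2 ⇒ step 3: DBBBC ⇒ A·DBB·DBB·DBB·B
    B ↦ DBB
    C ↦ B
    D ↦ A
    A ↦ C  (constrained at step 0)

A->C, B->DBB, C->B, D->A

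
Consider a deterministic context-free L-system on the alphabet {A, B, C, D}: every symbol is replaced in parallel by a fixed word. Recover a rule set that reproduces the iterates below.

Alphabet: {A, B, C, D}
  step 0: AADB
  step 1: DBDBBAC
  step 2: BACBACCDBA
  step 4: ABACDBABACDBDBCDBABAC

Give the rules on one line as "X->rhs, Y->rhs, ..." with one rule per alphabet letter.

A->DB, B->C, C->A, D->BA

  step 1 ⇒ step 2: DBDBBAC ⇒ BA·C·BA·C·C·DB·A
    A ↦ DB
    B ↦ C
    C ↦ A
    D ↦ BA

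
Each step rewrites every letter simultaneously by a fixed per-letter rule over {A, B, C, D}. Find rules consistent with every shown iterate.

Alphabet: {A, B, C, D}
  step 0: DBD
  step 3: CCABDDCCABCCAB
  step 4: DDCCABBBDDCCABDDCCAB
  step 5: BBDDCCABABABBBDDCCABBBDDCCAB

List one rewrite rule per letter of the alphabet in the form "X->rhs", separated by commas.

A->CC, B->AB, C->D, D->B

  step 4 ⇒ step 5: DDCCABBBDDCCABDDCCAB ⇒ B·B·D·D·CC·AB·AB·AB·B·B·D·D·CC·AB·B·B·D·D·CC·AB
    A ↦ CC
    B ↦ AB
    C ↦ D
    D ↦ B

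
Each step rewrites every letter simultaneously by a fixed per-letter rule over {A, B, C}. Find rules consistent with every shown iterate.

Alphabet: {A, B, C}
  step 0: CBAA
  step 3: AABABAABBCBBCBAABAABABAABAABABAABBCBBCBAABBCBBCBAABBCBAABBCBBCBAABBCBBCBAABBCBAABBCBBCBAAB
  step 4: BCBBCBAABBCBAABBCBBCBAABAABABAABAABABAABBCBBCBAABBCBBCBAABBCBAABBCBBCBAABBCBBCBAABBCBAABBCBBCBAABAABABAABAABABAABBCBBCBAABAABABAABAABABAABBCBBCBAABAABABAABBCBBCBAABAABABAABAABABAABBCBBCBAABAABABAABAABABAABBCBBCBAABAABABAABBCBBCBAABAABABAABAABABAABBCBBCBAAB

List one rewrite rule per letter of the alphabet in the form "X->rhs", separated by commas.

  step 3 ⇒ step 4: AABABAABBCBBCBAABAABABAABAABABAABBCBBCBAABBCBBCBAABBCBAABBCBBCBAABBCBBCBAABBCBAABBCBBCBAAB ⇒ BCB·BCB·AAB·BCB·AAB·BCB·BCB·AAB·AAB·AB·AAB·AAB·AB·AAB·BCB·BCB·AAB·BCB·BCB·AAB·BCB·AAB·BCB·BCB·AAB·BCB·BCB·AAB·BCB·AAB·BCB·BCB·AAB·AAB·AB·AAB·AAB·AB·AAB·BCB·BCB·AAB·AAB·AB·AAB·AAB·AB·AAB·BCB·BCB·AAB·AAB·AB·AAB·BCB·BCB·AAB·AAB·AB·AAB·AAB·AB·AAB·BCB·BCB·AAB·AAB·AB·AAB·AAB·AB·AAB·BCB·BCB·AAB·AAB·AB·AAB·BCB·BCB·AAB·AAB·AB·AAB·AAB·AB·AAB·BCB·BCB·AAB
    A ↦ BCB
    B ↦ AAB
    C ↦ AB

A->BCB, B->AAB, C->AB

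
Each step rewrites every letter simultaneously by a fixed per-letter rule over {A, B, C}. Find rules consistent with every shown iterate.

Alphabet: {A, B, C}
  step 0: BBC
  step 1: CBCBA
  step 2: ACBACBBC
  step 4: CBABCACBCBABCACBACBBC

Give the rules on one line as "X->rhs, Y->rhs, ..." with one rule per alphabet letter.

A->BC, B->CB, C->A

  step 1 ⇒ step 2: CBCBA ⇒ A·CB·A·CB·BC
    A ↦ BC
    B ↦ CB
    C ↦ A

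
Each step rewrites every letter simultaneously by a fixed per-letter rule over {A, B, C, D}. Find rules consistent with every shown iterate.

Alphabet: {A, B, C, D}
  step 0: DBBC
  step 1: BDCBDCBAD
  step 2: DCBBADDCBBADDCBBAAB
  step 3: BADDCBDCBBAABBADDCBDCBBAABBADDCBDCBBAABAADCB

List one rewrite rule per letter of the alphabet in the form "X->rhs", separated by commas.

  step 2 ⇒ step 3: DCBBADDCBBADDCBBAAB ⇒ B·AD·DCB·DCB·BAA·B·B·AD·DCB·DCB·BAA·B·B·AD·DCB·DCB·BAA·BAA·DCB
    A ↦ BAA
    B ↦ DCB
    C ↦ AD
    D ↦ B

A->BAA, B->DCB, C->AD, D->B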